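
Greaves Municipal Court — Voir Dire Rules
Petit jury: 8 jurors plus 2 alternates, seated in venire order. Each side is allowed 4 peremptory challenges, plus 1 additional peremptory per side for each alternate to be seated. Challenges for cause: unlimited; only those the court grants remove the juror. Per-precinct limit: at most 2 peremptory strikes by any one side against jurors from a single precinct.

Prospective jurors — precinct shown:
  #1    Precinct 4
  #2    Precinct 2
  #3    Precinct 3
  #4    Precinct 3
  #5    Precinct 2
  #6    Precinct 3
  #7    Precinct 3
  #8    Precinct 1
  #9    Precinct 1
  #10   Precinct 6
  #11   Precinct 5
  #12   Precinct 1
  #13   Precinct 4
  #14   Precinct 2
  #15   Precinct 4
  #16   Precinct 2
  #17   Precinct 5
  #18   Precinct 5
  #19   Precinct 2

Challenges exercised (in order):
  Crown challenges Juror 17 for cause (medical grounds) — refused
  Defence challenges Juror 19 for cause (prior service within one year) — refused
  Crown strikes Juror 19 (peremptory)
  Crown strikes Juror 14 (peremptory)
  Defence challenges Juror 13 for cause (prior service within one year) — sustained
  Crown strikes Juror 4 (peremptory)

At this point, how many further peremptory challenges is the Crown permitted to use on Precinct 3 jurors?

1

Crown peremptories so far: #19, #14, #4 — 3 of 6 used, 3 left overall.
Against Precinct 3: #4 — 1 used; per-precinct cap 2 leaves 1.
Binding limit: min(3, 1) = 1.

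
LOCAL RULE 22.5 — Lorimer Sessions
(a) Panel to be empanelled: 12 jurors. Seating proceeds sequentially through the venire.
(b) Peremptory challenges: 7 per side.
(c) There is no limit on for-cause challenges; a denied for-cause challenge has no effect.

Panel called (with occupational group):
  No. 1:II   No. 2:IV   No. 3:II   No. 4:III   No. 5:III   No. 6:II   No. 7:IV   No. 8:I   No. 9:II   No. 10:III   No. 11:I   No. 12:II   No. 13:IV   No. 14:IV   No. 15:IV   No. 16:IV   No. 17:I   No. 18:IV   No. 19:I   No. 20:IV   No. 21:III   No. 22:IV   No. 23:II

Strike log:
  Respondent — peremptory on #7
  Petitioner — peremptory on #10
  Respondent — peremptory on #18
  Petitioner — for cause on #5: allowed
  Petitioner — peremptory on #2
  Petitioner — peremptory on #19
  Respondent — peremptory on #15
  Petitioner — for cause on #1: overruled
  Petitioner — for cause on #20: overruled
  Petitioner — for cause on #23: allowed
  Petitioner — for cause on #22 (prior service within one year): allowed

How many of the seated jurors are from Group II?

5

Removed: #2, #5, #7, #10, #15, #18, #19, #22, #23.
Seated jurors 1–12: #1, #3, #4, #6, #8, #9, #11, #12, #13, #14, #16, #17.
Of those, in Group II: #1, #3, #6, #9, #12 → 5.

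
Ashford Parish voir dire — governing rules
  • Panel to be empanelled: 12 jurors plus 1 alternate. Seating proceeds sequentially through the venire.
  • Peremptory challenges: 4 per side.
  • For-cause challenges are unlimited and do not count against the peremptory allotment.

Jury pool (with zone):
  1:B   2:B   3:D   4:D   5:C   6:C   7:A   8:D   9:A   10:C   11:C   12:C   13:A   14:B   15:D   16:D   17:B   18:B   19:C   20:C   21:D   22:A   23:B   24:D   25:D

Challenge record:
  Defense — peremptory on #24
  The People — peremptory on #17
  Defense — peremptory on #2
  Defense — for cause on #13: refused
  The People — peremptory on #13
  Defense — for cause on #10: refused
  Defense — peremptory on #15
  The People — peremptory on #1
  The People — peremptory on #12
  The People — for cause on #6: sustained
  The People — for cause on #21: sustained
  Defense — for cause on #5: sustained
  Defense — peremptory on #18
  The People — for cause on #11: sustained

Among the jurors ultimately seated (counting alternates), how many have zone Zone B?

Removed: #1, #2, #5, #6, #11, #12, #13, #15, #17, #18, #21, #24.
Seated (13 incl. alternates): #3, #4, #7, #8, #9, #10, #14, #16, #19, #20, #22, #23, #25.
Of those, in Zone B: #14, #23 → 2.

2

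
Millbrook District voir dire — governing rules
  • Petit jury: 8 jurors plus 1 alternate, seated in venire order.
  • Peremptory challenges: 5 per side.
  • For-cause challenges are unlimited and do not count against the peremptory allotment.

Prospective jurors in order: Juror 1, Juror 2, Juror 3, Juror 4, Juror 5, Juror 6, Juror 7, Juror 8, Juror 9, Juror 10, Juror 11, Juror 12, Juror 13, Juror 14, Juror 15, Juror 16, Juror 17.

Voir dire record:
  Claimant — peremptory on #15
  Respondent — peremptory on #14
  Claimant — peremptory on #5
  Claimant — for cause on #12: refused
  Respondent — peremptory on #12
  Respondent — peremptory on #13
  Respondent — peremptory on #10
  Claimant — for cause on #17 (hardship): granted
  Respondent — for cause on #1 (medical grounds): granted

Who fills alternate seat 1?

16

Removed: #1, #5, #10, #12, #13, #14, #15, #17.
Seating in order: seats 1–8 → #2, #3, #4, #6, #7, #8, #9, #11; alternates → #16.
So alternate 1 is #16.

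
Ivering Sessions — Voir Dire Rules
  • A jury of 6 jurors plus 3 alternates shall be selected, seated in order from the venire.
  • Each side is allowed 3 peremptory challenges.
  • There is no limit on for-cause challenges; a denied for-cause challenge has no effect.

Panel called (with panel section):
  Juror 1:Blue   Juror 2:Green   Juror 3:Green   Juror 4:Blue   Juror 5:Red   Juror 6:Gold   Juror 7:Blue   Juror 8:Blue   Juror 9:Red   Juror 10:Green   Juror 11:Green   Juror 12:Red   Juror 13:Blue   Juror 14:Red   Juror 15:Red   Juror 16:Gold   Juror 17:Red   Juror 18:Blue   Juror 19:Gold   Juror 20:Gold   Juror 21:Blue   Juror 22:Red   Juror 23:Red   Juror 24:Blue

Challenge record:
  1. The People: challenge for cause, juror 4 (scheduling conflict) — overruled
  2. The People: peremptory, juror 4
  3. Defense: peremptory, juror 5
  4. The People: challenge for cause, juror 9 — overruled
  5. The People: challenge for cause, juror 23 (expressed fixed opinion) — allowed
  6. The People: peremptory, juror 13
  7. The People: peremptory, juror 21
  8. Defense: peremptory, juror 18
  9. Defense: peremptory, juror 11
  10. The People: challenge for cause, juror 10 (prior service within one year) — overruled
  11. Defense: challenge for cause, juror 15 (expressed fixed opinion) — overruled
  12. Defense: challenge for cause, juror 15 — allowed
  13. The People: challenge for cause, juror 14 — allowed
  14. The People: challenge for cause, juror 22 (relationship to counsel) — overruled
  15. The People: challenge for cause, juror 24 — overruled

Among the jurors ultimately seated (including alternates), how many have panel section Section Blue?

Removed: #4, #5, #11, #13, #14, #15, #18, #21, #23.
Seated (9 incl. alternates): #1, #2, #3, #6, #7, #8, #9, #10, #12.
Of those, in Section Blue: #1, #7, #8 → 3.

3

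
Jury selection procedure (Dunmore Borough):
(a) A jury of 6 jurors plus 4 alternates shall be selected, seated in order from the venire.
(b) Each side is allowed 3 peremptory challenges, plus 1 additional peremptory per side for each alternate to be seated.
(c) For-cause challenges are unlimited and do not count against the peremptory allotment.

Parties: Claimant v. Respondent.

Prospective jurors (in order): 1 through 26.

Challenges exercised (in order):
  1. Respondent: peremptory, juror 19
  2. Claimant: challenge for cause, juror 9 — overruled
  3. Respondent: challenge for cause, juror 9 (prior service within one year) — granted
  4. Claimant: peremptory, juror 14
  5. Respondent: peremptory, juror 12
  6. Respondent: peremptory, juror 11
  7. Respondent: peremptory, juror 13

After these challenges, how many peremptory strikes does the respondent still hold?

Respondent allotment: 3 base + 1 × 4 alternates = 7.
Respondent peremptories used: #19, #12, #11, #13 — 4 (the for-cause on #9 doesn't count).
Remaining: 7 − 4 = 3.

3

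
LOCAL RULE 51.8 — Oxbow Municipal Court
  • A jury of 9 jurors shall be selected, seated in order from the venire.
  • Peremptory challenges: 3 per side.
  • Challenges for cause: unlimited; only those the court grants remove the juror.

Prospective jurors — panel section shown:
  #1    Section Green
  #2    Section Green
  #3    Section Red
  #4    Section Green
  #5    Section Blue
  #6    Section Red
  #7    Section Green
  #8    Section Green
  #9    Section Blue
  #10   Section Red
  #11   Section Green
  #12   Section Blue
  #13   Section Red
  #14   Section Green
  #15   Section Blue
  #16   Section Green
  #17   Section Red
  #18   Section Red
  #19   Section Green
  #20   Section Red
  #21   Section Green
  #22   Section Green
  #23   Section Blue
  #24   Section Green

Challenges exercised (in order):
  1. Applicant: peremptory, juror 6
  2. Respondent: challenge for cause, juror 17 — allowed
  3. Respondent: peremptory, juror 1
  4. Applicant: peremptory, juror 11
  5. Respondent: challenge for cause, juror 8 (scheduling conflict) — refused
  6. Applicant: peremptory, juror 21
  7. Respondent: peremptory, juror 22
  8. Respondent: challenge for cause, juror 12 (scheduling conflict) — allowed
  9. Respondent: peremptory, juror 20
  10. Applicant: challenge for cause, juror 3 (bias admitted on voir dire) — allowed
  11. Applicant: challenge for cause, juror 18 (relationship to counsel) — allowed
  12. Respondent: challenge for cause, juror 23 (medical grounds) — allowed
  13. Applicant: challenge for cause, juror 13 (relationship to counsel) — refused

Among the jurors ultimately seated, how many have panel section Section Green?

Removed: #1, #3, #6, #11, #12, #17, #18, #20, #21, #22, #23.
Seated jurors 1–9: #2, #4, #5, #7, #8, #9, #10, #13, #14.
Of those, in Section Green: #2, #4, #7, #8, #14 → 5.

5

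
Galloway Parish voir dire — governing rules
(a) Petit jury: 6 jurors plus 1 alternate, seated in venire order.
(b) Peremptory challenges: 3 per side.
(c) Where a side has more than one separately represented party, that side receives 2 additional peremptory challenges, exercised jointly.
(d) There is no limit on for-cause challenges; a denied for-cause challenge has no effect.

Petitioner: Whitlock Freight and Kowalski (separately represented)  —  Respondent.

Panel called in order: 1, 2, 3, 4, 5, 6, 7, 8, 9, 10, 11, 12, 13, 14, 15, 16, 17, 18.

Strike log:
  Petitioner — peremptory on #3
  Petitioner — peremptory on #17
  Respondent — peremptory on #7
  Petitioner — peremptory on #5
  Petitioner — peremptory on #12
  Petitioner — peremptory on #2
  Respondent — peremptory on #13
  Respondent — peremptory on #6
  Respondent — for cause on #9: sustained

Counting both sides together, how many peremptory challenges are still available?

Petitioner allotment: 3 base + 2 multi-party = 5. Respondent allotment: 3.
Petitioner peremptories used: #3, #17, #5, #12, #2 — 5.
Respondent peremptories used: #7, #13, #6 — 3 (the for-cause on #9 doesn't count).
Remaining: (5 − 5) + (3 − 3) = 0.

0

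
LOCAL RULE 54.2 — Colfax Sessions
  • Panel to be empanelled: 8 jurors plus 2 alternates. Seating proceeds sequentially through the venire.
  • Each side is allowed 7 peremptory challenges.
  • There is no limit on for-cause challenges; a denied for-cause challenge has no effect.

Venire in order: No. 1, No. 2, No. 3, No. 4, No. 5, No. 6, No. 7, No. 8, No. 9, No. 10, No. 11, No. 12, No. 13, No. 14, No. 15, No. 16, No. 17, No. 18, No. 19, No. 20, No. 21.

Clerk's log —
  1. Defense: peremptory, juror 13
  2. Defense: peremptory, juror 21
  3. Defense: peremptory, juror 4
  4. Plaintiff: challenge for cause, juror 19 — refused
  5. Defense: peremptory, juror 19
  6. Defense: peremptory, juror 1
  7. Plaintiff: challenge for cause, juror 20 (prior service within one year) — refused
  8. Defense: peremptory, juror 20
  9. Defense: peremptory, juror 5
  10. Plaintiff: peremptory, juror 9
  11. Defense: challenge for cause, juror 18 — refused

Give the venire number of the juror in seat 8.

12

Removed: #1, #4, #5, #9, #13, #19, #20, #21. (#18 stays — for-cause denied.)
Filling seats in venire order through position 8: #2, #3, #6, #7, #8, #10, #11, #12.
So seat 8 is #12.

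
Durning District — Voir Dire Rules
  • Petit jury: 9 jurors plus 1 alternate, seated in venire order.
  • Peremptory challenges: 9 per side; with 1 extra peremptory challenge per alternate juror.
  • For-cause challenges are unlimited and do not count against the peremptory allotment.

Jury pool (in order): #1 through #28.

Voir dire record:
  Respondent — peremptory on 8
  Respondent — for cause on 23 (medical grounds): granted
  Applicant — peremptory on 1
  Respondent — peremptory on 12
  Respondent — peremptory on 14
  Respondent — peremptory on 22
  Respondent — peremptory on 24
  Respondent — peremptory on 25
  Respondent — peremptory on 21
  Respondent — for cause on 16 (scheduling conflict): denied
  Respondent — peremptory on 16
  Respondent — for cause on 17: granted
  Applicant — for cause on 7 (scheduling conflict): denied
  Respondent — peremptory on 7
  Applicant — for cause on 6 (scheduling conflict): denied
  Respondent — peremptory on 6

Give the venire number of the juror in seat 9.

Removed: #1, #6, #7, #8, #12, #14, #16, #17, #21, #22, #23, #24, #25.
Seating in order: seats 1–9 → #2, #3, #4, #5, #9, #10, #11, #13, #15; alternates → #18.
So seat 9 is #15.

15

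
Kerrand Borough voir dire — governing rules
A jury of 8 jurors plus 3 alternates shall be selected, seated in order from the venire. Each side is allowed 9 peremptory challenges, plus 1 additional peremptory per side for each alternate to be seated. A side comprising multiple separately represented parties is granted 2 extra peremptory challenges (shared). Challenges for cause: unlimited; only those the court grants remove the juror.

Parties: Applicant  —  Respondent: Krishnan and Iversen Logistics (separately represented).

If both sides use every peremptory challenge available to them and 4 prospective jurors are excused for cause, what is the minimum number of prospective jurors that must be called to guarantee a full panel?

Seats to fill: 8 + 3 alternates = 11.
Peremptories — Applicant: 9 + 1×3 = 12; Respondent: 9 + 1×3 + 2 = 14; total 26.
For-cause removals: 4.
Minimum venire: 11 + 26 + 4 = 41.

41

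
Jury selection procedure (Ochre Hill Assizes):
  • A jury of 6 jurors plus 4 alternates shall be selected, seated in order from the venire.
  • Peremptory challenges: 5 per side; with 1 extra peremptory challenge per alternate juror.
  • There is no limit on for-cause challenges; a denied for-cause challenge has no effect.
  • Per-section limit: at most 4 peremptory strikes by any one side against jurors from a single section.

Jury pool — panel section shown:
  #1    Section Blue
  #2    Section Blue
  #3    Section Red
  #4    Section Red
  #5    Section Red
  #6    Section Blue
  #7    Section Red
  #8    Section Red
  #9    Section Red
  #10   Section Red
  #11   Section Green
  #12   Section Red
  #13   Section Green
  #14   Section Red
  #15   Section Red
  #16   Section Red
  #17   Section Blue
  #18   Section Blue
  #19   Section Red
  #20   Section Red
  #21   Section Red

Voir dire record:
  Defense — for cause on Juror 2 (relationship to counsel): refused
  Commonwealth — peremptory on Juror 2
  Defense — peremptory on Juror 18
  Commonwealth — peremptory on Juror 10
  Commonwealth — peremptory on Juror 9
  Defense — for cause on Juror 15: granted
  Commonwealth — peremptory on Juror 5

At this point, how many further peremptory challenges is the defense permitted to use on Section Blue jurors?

3

Defense peremptories so far: #18 — 1 of 9 used, 8 left overall.
Against Section Blue: #18 — 1 used; per-section cap 4 leaves 3.
Binding limit: min(8, 3) = 3.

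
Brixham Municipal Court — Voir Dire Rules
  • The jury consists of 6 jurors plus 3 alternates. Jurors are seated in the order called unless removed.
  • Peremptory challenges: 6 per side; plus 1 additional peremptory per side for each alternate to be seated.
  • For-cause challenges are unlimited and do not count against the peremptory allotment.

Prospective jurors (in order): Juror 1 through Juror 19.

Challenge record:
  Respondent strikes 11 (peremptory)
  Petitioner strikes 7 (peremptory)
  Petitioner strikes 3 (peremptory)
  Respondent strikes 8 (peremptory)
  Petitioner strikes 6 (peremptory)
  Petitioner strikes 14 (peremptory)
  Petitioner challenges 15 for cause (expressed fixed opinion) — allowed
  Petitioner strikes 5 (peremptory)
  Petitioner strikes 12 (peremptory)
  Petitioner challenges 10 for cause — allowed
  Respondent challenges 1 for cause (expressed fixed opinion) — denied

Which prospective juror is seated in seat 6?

Removed: #3, #5, #6, #7, #8, #10, #11, #12, #14, #15. (#1 stays — for-cause denied.)
Seating in order: seats 1–6 → #1, #2, #4, #9, #13, #16; alternates → #17, #18, #19.
So seat 6 is #16.

16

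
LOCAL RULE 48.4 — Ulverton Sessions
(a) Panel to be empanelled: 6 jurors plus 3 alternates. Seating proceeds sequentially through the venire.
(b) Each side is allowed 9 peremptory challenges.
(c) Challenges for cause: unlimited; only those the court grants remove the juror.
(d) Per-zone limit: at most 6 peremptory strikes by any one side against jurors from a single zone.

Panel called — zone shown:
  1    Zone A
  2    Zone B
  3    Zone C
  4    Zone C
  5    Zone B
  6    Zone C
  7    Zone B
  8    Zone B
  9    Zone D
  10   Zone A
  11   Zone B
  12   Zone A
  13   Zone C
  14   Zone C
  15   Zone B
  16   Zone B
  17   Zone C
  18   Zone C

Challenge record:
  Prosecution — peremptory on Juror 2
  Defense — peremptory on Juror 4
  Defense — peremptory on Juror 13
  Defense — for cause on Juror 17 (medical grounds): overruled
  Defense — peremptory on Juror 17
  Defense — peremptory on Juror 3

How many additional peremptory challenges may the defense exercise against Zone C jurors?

Defense peremptories so far: #4, #13, #17, #3 — 4 of 9 used, 5 left overall.
Against Zone C: #4, #13, #17, #3 — 4 used; per-zone cap 6 leaves 2.
Binding limit: min(5, 2) = 2.

2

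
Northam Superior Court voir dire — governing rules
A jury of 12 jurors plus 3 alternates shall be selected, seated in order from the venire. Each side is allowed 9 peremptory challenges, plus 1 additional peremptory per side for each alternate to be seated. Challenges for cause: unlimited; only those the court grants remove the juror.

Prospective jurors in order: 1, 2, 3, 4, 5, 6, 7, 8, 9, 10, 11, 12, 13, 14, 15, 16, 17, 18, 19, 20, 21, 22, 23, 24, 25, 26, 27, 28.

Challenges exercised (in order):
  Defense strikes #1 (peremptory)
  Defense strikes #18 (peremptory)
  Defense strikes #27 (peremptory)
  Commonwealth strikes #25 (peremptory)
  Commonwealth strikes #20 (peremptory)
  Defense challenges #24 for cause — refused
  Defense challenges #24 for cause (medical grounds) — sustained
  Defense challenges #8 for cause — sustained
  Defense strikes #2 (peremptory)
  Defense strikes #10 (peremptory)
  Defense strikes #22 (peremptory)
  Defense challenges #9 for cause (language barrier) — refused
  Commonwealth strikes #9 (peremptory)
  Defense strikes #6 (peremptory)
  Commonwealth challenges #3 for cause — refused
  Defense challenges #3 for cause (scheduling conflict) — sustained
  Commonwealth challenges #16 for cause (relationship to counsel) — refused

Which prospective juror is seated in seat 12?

21

Removed: #1, #2, #3, #6, #8, #9, #10, #18, #20, #22, #24, #25, #27. (#16 stays — for-cause denied.)
Seating in order: seats 1–12 → #4, #5, #7, #11, #12, #13, #14, #15, #16, #17, #19, #21; alternates → #23, #26, #28.
So seat 12 is #21.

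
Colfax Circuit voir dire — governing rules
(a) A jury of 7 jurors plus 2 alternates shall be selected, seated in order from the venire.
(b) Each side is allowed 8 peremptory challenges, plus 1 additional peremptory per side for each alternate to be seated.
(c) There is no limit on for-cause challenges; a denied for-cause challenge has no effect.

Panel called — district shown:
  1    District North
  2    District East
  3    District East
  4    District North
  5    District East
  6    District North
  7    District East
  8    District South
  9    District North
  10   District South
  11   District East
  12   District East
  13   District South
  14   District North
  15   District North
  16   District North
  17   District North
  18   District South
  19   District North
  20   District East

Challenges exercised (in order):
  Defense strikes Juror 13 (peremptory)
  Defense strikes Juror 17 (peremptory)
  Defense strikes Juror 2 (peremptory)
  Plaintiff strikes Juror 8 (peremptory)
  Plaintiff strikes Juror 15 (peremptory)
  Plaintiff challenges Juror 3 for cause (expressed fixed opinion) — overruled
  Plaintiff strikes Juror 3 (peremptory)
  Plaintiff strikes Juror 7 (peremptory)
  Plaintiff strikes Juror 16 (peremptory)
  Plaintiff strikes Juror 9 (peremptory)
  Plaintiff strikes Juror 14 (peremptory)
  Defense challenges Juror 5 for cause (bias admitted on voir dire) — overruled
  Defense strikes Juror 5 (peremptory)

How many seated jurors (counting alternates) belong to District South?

2

Removed: #2, #3, #5, #7, #8, #9, #13, #14, #15, #16, #17.
Seated (9 incl. alternates): #1, #4, #6, #10, #11, #12, #18, #19, #20.
Of those, in District South: #10, #18 → 2.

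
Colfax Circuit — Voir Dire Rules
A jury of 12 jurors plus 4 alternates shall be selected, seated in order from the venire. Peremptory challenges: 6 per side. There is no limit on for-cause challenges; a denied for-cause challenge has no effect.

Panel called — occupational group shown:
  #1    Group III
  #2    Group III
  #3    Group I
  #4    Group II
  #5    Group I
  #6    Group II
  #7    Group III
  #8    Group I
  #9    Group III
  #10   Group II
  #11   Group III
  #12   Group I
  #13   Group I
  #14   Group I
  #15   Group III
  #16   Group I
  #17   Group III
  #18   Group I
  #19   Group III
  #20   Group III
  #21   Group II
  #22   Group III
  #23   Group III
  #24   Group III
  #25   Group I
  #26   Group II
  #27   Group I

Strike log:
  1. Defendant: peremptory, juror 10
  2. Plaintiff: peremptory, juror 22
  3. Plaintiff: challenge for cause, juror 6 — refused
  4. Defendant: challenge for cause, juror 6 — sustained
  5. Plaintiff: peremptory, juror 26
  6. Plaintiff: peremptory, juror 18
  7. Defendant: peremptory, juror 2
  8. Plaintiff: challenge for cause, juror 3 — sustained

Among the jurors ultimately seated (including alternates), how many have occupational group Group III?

8

Removed: #2, #3, #6, #10, #18, #22, #26.
Seated (16 incl. alternates): #1, #4, #5, #7, #8, #9, #11, #12, #13, #14, #15, #16, #17, #19, #20, #21.
Of those, in Group III: #1, #7, #9, #11, #15, #17, #19, #20 → 8.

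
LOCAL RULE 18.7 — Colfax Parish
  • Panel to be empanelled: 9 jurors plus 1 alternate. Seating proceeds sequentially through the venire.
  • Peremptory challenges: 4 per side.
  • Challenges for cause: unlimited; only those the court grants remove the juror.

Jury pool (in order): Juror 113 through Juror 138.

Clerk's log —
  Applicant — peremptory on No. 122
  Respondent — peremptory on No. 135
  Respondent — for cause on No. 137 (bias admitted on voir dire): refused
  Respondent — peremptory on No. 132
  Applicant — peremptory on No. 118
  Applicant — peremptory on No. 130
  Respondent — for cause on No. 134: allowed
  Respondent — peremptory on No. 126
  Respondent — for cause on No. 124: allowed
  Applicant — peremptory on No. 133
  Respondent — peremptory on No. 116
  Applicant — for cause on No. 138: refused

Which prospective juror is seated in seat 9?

Removed: #116, #118, #122, #124, #126, #130, #132, #133, #134, #135. (#137, #138 stay — for-cause denied.)
Seating in order: seats 1–9 → #113, #114, #115, #117, #119, #120, #121, #123, #125; alternates → #127.
So seat 9 is #125.

125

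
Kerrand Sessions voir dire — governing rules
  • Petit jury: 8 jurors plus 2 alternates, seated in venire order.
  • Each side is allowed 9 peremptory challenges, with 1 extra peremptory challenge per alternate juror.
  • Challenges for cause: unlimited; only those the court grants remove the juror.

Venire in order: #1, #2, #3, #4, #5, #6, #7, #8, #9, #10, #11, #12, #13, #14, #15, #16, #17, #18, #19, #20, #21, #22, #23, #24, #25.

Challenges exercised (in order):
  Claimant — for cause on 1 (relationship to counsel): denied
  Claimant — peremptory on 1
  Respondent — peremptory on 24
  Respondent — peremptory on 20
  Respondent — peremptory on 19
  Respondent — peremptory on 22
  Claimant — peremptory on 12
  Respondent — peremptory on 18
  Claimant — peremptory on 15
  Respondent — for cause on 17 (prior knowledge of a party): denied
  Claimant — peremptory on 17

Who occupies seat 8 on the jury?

9

Removed: #1, #12, #15, #17, #18, #19, #20, #22, #24.
Filling seats in venire order through position 8: #2, #3, #4, #5, #6, #7, #8, #9.
So seat 8 is #9.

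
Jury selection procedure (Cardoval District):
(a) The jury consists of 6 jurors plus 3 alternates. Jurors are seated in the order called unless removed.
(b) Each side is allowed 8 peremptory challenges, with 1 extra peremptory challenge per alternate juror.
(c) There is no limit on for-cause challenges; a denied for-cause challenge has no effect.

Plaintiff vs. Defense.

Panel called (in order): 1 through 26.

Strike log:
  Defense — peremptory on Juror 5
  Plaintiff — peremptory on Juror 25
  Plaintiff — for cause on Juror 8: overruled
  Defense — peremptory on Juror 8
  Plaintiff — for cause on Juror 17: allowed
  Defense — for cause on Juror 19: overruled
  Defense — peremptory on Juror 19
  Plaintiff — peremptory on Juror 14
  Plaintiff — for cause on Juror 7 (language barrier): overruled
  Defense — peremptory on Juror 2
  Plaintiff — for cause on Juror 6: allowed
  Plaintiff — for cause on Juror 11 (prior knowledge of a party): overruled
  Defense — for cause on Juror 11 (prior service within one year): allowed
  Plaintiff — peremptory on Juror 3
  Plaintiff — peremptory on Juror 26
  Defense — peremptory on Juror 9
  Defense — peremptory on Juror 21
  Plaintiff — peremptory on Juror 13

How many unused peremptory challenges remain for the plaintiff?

6

Plaintiff allotment: 8 base + 1 × 3 alternates = 11.
Plaintiff peremptories used: #25, #14, #3, #26, #13 — 5 (for-cause on #8, #17, #7, #6, #11 don't count).
Remaining: 11 − 5 = 6.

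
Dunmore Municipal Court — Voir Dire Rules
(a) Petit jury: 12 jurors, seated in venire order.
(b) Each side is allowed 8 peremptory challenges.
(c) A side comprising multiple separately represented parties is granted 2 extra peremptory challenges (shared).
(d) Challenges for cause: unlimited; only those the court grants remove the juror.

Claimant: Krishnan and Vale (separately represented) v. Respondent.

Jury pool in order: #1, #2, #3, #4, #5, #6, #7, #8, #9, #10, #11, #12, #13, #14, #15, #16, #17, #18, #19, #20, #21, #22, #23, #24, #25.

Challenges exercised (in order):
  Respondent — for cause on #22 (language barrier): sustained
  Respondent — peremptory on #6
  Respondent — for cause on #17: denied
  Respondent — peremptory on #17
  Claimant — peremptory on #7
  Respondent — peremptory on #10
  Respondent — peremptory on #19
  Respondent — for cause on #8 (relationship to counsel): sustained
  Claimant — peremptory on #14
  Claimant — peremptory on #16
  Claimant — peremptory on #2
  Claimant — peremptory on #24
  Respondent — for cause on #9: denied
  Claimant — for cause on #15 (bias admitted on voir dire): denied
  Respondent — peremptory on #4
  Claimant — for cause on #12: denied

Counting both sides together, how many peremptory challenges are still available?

Claimant allotment: 8 base + 2 multi-party = 10. Respondent allotment: 8.
Claimant peremptories used: #7, #14, #16, #2, #24 — 5 (for-cause on #15, #12 don't count).
Respondent peremptories used: #6, #17, #10, #19, #4 — 5 (for-cause on #22, #17, #8, #9 don't count).
Remaining: (10 − 5) + (8 − 5) = 8.

8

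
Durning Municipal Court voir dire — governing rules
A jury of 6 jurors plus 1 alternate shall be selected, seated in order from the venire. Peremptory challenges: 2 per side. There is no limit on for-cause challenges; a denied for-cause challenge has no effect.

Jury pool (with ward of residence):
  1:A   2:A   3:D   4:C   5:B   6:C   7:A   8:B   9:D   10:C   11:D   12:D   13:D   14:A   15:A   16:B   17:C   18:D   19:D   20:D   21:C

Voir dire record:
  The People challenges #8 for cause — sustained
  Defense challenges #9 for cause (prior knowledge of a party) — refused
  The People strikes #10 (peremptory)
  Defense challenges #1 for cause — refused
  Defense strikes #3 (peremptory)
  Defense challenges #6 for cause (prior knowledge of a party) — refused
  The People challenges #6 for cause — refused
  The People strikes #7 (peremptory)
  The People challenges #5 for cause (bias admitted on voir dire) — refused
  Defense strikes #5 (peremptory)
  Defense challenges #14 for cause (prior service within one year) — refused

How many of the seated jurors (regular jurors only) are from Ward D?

2

Removed: #3, #5, #7, #8, #10.
Seated jurors 1–6: #1, #2, #4, #6, #9, #11 (alternates #12 not counted).
Of those, in Ward D: #9, #11 → 2.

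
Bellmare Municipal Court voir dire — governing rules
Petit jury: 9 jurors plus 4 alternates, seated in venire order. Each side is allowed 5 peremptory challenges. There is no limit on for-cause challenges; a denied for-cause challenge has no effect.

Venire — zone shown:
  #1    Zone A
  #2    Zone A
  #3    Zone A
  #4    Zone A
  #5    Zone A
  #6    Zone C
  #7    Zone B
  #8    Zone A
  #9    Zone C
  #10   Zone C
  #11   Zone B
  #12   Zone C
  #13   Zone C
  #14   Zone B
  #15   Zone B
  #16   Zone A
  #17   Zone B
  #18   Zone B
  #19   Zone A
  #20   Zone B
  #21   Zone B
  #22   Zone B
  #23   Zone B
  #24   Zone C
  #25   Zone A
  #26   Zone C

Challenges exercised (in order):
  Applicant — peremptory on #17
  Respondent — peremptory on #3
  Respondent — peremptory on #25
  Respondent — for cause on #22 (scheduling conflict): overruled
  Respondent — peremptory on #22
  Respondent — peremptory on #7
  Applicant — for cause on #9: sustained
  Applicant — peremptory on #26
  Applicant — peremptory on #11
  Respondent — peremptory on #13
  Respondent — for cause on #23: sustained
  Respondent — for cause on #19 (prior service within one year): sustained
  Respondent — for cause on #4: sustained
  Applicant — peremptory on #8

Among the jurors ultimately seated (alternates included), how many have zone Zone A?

4

Removed: #3, #4, #7, #8, #9, #11, #13, #17, #19, #22, #23, #25, #26.
Seated (13 incl. alternates): #1, #2, #5, #6, #10, #12, #14, #15, #16, #18, #20, #21, #24.
Of those, in Zone A: #1, #2, #5, #16 → 4.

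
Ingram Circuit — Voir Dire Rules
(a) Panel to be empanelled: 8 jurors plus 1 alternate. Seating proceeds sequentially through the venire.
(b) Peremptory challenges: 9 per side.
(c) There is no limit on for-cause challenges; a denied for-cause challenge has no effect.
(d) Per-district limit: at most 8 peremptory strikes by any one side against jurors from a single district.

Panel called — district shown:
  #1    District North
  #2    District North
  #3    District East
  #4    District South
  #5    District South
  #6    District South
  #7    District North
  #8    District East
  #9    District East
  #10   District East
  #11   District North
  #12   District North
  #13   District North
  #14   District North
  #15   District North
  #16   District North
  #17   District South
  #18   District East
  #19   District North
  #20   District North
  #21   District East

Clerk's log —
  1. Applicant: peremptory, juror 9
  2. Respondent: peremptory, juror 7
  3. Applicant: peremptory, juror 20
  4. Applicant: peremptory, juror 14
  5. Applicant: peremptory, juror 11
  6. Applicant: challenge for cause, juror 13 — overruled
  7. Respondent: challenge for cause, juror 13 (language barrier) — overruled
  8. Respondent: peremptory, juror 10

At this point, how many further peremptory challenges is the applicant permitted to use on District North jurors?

Applicant peremptories so far: #9, #20, #14, #11 — 4 of 9 used, 5 left overall.
Against District North: #20, #14, #11 — 3 used; per-district cap 8 leaves 5.
Binding limit: min(5, 5) = 5.

5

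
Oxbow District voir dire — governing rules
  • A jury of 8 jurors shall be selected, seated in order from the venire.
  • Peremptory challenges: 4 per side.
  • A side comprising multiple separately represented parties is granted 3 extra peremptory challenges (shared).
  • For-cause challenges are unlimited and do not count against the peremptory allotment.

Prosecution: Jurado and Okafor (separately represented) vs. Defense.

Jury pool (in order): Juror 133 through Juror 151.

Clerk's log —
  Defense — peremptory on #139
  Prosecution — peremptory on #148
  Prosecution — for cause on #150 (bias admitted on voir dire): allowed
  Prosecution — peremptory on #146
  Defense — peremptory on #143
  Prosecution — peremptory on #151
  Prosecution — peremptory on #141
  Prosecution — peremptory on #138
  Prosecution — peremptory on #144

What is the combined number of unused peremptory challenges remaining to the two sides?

3

Prosecution allotment: 4 base + 3 multi-party = 7. Defense allotment: 4.
Prosecution peremptories used: #148, #146, #151, #141, #138, #144 — 6 (the for-cause on #150 doesn't count).
Defense peremptories used: #139, #143 — 2.
Remaining: (7 − 6) + (4 − 2) = 3.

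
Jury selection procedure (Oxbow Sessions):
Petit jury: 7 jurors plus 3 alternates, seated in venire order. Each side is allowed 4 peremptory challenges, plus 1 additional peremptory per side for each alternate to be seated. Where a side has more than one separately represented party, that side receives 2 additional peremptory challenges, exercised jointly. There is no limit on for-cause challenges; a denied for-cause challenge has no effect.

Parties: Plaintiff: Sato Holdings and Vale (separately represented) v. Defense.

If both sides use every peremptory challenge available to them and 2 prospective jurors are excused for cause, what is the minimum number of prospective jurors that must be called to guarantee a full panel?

Seats to fill: 7 + 3 alternates = 10.
Peremptories — Plaintiff: 4 + 1×3 + 2 = 9; Defense: 4 + 1×3 = 7; total 16.
For-cause removals: 2.
Minimum venire: 10 + 16 + 2 = 28.

28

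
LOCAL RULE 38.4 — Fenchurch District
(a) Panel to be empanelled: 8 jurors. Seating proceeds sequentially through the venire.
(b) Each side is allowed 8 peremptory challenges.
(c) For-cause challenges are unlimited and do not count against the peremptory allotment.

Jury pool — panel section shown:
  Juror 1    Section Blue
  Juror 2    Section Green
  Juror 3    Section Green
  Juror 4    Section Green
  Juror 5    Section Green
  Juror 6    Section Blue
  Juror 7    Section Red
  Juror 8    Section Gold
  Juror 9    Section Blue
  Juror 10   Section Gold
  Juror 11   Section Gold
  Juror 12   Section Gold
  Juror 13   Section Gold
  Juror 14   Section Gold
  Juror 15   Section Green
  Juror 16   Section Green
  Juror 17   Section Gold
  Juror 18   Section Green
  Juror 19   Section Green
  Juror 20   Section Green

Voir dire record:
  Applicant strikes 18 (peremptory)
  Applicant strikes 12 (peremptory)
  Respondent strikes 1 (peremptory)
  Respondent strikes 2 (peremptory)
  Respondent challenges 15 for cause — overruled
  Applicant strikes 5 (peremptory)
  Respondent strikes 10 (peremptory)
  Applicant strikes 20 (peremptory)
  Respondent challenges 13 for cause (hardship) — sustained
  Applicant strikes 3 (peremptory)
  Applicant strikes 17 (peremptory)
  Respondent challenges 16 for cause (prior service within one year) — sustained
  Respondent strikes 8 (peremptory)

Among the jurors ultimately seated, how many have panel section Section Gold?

2

Removed: #1, #2, #3, #5, #8, #10, #12, #13, #16, #17, #18, #20.
Seated jurors 1–8: #4, #6, #7, #9, #11, #14, #15, #19.
Of those, in Section Gold: #11, #14 → 2.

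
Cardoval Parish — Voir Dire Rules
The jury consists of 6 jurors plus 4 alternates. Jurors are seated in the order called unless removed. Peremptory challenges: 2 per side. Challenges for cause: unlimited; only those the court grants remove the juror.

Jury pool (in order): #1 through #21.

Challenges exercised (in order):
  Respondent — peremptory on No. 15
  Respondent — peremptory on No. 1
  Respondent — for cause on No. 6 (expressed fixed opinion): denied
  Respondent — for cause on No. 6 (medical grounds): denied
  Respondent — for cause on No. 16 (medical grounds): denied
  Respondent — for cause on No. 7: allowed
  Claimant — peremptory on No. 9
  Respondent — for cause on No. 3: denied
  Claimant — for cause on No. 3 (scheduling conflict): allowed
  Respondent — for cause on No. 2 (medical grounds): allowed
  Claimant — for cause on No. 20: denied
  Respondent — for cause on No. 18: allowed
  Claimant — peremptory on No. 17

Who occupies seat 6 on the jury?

11

Removed: #1, #2, #3, #7, #9, #15, #17, #18. (#6, #16, #20 stay — for-cause denied.)
Filling seats in venire order through position 6: #4, #5, #6, #8, #10, #11.
So seat 6 is #11.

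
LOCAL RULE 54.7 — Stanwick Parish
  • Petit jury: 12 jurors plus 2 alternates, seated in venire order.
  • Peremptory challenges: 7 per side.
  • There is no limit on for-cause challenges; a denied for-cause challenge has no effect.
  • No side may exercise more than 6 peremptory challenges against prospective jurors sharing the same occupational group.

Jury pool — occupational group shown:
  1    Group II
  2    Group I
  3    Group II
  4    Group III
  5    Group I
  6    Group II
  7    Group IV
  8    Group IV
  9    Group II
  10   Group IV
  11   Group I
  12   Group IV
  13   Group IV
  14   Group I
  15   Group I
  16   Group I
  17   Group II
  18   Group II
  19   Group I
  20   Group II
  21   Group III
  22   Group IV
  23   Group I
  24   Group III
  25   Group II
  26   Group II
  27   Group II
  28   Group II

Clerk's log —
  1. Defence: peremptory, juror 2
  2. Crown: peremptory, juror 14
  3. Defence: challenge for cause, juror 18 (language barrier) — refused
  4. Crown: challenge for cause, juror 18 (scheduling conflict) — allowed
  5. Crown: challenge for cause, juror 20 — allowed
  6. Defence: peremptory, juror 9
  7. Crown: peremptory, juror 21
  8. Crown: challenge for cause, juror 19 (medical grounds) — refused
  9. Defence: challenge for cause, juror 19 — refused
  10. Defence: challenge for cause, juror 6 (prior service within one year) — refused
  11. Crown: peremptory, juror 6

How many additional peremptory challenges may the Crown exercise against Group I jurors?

4

Crown peremptories so far: #14, #21, #6 — 3 of 7 used, 4 left overall.
Against Group I: #14 — 1 used; per-group cap 6 leaves 5.
Binding limit: min(4, 5) = 4.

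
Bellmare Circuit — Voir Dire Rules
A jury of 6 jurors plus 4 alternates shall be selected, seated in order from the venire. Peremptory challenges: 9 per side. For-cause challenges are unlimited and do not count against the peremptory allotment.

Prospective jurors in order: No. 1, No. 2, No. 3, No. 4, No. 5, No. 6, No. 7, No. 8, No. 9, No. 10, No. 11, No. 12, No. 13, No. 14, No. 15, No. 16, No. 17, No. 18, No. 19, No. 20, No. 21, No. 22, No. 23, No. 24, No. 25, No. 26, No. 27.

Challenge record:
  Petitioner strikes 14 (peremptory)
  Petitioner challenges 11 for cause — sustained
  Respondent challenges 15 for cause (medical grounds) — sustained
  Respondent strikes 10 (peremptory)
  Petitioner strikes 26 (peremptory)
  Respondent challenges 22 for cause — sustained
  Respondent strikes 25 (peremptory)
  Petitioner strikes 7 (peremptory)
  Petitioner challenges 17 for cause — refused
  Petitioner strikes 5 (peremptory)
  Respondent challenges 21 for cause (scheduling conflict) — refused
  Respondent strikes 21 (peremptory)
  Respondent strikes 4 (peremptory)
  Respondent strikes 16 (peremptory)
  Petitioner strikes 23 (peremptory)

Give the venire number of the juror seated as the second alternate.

Removed: #4, #5, #7, #10, #11, #14, #15, #16, #21, #22, #23, #25, #26. (#17 stays — for-cause denied.)
Seating in order: seats 1–6 → #1, #2, #3, #6, #8, #9; alternates → #12, #13, #17, #18.
So alternate 2 is #13.

13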